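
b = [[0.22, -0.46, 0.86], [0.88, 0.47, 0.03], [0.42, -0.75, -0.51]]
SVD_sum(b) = [[0.53, -0.11, 0.68], [0.30, -0.06, 0.39], [-0.03, 0.01, -0.04]] + [[-0.09, 0.07, 0.08], [0.22, -0.16, -0.20], [0.61, -0.44, -0.54]] + [[-0.21,-0.42,0.10], [0.35,0.69,-0.17], [-0.16,-0.31,0.08]]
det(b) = -1.00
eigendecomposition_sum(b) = [[(0.23+0.31j), (-0.3+0.3j), 0.23+0.08j],[(0.37-0.19j), 0.27+0.37j, (0.13-0.23j)],[(0.01+0.24j), -0.26+0.05j, 0.09+0.12j]] + [[0.23-0.31j, (-0.3-0.3j), 0.23-0.08j], [0.37+0.19j, 0.27-0.37j, (0.13+0.23j)], [(0.01-0.24j), -0.26-0.05j, 0.09-0.12j]] + [[-0.23+0.00j, 0.13+0.00j, 0.40-0.00j], [0.13-0.00j, (-0.07-0j), -0.23+0.00j], [(0.4-0j), -0.23-0.00j, (-0.69+0j)]]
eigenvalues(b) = [(0.59+0.81j), (0.59-0.81j), (-1+0j)]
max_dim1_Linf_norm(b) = 0.88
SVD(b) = [[-0.86,0.14,0.48], [-0.50,-0.34,-0.80], [0.05,-0.93,0.36]] @ diag([1.0007641886094538, 0.9999170849569752, 0.9967130289145453]) @ [[-0.61, 0.12, -0.78], [-0.66, 0.47, 0.58], [-0.44, -0.87, 0.21]]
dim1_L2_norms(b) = [1.0, 1.0, 1.0]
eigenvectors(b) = [[-0.10-0.61j, (-0.1+0.61j), (-0.48+0j)], [(-0.68+0j), (-0.68-0j), (0.27+0j)], [0.17-0.36j, 0.17+0.36j, (0.83+0j)]]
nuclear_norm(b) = 3.00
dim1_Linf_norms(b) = [0.86, 0.88, 0.75]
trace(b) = 0.18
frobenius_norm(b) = 1.73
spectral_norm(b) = 1.00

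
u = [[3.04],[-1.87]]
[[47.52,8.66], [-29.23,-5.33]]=u @ [[15.63,2.85]]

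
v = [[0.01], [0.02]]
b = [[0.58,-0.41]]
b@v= [[-0.0]]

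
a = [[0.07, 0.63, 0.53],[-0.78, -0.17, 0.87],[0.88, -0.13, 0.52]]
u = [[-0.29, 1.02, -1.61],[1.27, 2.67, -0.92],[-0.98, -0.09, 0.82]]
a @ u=[[0.26, 1.71, -0.26],[-0.84, -1.33, 2.13],[-0.93, 0.50, -0.87]]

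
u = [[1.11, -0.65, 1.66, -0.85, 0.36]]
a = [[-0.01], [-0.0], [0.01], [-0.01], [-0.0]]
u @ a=[[0.01]]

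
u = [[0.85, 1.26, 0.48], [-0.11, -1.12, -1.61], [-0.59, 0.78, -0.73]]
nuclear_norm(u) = 4.47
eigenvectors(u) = [[(0.95+0j), 0.38+0.13j, (0.38-0.13j)], [0.16+0.00j, (-0.71+0j), -0.71-0.00j], [-0.26+0.00j, 0.04+0.58j, (0.04-0.58j)]]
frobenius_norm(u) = 2.81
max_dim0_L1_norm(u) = 3.16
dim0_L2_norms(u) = [1.04, 1.86, 1.83]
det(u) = 2.50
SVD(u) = [[0.60, 0.34, -0.73],  [-0.80, 0.19, -0.57],  [-0.05, 0.92, 0.38]] @ diag([2.362579662318571, 1.269827109967015, 0.8332205290266715]) @ [[0.27, 0.68, 0.68], [-0.22, 0.73, -0.64], [-0.94, 0.02, 0.34]]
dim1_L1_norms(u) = [2.59, 2.84, 2.1]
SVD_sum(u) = [[0.37, 0.96, 0.96], [-0.5, -1.29, -1.29], [-0.03, -0.08, -0.08]] + [[-0.09, 0.31, -0.27], [-0.05, 0.18, -0.16], [-0.26, 0.86, -0.75]] + [[0.57, -0.01, -0.21],[0.44, -0.01, -0.16],[-0.30, 0.01, 0.11]]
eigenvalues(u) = [(0.92+0j), (-0.96+1.33j), (-0.96-1.33j)]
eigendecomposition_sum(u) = [[(0.8+0j), 0.43+0.00j, (-0.18+0j)], [(0.13+0j), 0.07+0.00j, -0.03+0.00j], [-0.22-0.00j, -0.12+0.00j, (0.05-0j)]] + [[0.02+0.15j,(0.42-0.17j),0.33+0.44j],[(-0.12-0.23j),(-0.6+0.51j),(-0.79-0.54j)],[-0.18+0.11j,0.45+0.45j,-0.39+0.68j]] + [[0.02-0.15j, 0.42+0.17j, 0.33-0.44j], [(-0.12+0.23j), -0.60-0.51j, -0.79+0.54j], [(-0.18-0.11j), (0.45-0.45j), -0.39-0.68j]]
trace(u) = -1.00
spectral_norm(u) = 2.36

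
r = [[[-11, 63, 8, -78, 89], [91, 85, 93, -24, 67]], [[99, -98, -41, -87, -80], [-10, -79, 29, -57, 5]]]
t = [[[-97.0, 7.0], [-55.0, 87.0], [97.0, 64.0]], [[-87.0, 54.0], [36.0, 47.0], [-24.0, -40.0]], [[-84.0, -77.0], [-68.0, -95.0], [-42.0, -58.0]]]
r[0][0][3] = -78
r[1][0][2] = -41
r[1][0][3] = -87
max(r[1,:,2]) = 29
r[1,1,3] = -57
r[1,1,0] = -10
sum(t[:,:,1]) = -11.0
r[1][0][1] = -98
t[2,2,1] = -58.0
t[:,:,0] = [[-97.0, -55.0, 97.0], [-87.0, 36.0, -24.0], [-84.0, -68.0, -42.0]]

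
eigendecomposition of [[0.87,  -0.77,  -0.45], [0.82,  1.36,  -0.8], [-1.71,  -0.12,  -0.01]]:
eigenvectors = [[-0.36+0.00j, (-0.1+0.46j), -0.10-0.46j], [-0.21+0.00j, 0.76+0.00j, (0.76-0j)], [-0.91+0.00j, -0.20-0.41j, (-0.2+0.41j)]]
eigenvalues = [(-0.71+0j), (1.47+0.93j), (1.47-0.93j)]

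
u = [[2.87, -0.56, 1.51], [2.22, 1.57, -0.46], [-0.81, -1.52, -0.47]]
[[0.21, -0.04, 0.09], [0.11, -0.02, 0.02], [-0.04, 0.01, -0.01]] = u @ [[0.06, -0.01, 0.02], [-0.01, 0.0, -0.01], [0.02, -0.01, 0.02]]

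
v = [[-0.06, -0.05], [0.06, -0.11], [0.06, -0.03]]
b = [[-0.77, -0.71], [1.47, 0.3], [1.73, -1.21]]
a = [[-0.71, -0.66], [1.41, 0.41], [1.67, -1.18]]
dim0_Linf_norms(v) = [0.06, 0.11]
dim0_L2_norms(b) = [2.4, 1.43]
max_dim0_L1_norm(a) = 3.79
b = a + v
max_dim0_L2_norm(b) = 2.4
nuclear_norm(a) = 3.67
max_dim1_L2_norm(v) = 0.13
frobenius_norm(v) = 0.16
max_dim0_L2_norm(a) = 2.3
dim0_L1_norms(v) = [0.18, 0.19]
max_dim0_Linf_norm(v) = 0.11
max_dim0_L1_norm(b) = 3.97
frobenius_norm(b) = 2.79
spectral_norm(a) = 2.35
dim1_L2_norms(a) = [0.97, 1.47, 2.04]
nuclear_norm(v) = 0.22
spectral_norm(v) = 0.14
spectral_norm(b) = 2.46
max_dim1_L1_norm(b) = 2.94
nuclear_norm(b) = 3.78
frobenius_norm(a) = 2.70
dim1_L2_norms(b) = [1.05, 1.5, 2.11]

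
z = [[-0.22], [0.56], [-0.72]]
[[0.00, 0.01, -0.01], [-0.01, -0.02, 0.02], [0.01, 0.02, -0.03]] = z @ [[-0.01, -0.03, 0.04]]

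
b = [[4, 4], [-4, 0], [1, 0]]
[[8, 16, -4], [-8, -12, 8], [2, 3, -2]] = b @ [[2, 3, -2], [0, 1, 1]]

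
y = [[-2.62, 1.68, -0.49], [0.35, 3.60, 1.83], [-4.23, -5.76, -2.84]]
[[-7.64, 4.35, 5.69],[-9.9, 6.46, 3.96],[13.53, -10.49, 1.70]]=y@ [[0.65,0.02,-2.15], [-3.27,2.32,0.5], [0.9,-1.04,1.59]]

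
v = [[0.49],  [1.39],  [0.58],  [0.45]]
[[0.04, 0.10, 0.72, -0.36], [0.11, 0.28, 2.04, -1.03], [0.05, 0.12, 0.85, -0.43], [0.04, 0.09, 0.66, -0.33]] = v @ [[0.08,0.2,1.47,-0.74]]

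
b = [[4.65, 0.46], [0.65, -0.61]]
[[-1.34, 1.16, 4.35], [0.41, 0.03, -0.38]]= b@[[-0.2, 0.23, 0.79],[-0.89, 0.2, 1.47]]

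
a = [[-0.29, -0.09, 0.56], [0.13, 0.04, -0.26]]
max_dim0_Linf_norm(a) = 0.56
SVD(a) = [[-0.91, 0.42], [0.42, 0.91]] @ diag([0.7013445683822292, 0.003974468611602712]) @ [[0.45,0.14,-0.88], [-0.82,-0.33,-0.47]]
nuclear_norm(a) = 0.71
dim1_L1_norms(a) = [0.94, 0.43]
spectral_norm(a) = 0.70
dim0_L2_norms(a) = [0.32, 0.1, 0.62]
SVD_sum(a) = [[-0.29, -0.09, 0.56],[0.13, 0.04, -0.26]] + [[-0.00, -0.00, -0.0], [-0.00, -0.00, -0.00]]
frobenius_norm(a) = 0.70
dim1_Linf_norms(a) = [0.56, 0.26]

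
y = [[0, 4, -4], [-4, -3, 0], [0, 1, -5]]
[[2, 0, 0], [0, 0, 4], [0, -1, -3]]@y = [[0, 8, -8], [0, 4, -20], [4, 0, 15]]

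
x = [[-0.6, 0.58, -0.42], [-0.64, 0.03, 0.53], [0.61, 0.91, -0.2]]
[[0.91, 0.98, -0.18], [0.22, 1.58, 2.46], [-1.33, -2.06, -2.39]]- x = [[1.51, 0.40, 0.24], [0.86, 1.55, 1.93], [-1.94, -2.97, -2.19]]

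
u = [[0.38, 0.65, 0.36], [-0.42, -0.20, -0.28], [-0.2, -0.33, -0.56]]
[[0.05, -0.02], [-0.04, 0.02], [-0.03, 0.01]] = u@[[0.08, -0.04], [0.03, -0.01], [0.0, 0.0]]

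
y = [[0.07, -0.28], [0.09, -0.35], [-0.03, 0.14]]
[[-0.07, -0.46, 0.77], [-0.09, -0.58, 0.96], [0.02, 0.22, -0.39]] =y @ [[-3.10,-2.66,-0.95],[-0.53,0.98,-3.0]]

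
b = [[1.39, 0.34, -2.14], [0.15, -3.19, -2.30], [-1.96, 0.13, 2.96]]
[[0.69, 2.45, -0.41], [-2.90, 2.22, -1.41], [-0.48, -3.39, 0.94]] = b @ [[0.54, 0.28, -0.79],  [0.82, 0.01, 0.57],  [0.16, -0.96, -0.23]]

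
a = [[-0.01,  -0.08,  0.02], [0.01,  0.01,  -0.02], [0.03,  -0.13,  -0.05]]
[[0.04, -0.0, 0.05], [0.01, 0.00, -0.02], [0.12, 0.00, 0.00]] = a@[[0.23,-0.51,-0.38], [-0.66,-0.02,-0.41], [-0.64,-0.35,0.81]]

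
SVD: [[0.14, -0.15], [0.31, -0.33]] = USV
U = [[-0.41, -0.91], [-0.91, 0.41]]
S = [0.5, 0.0]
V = [[-0.68, 0.73], [0.73, 0.68]]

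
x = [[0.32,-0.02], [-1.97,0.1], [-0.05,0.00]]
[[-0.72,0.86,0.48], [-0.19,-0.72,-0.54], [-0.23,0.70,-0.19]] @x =[[-1.95,  0.10], [1.38,  -0.07], [-1.44,  0.07]]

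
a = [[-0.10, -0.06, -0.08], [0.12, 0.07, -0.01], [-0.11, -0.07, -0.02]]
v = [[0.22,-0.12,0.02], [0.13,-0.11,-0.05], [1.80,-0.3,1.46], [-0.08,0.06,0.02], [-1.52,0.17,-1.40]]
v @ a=[[-0.04, -0.02, -0.02], [-0.02, -0.01, -0.01], [-0.38, -0.23, -0.17], [0.01, 0.01, 0.01], [0.33, 0.20, 0.15]]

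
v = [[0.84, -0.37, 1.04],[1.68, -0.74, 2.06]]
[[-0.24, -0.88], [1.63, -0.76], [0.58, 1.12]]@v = [[-1.68,0.74,-2.06], [0.09,-0.04,0.13], [2.37,-1.04,2.91]]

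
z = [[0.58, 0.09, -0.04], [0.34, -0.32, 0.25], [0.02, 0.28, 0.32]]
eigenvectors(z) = [[0.10,-0.78,0.05],[-0.94,-0.41,0.34],[0.34,-0.46,0.94]]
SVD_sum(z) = [[0.52, -0.09, 0.11],[0.42, -0.07, 0.09],[0.04, -0.01, 0.01]] + [[0.01, 0.09, 0.04], [-0.01, -0.14, -0.07], [0.02, 0.35, 0.17]] + [[0.06, 0.09, -0.19], [-0.07, -0.11, 0.23], [-0.04, -0.07, 0.14]]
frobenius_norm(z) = 0.90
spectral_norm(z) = 0.69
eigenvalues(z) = [-0.45, 0.6, 0.42]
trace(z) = 0.58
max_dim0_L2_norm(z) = 0.67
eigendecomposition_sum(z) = [[-0.01, 0.04, -0.01], [0.12, -0.38, 0.13], [-0.05, 0.14, -0.05]] + [[0.61, 0.05, -0.05], [0.32, 0.02, -0.02], [0.36, 0.03, -0.03]] + [[-0.01,  0.01,  0.02], [-0.11,  0.04,  0.14], [-0.29,  0.11,  0.39]]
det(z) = -0.11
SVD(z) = [[-0.78, -0.23, 0.59], [-0.63, 0.36, -0.69], [-0.06, -0.90, -0.42]] @ diag([0.6899461368378518, 0.4340058987706916, 0.3786993637369471]) @ [[-0.96,0.17,-0.21],[-0.06,-0.90,-0.44],[0.26,0.41,-0.88]]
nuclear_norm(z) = 1.50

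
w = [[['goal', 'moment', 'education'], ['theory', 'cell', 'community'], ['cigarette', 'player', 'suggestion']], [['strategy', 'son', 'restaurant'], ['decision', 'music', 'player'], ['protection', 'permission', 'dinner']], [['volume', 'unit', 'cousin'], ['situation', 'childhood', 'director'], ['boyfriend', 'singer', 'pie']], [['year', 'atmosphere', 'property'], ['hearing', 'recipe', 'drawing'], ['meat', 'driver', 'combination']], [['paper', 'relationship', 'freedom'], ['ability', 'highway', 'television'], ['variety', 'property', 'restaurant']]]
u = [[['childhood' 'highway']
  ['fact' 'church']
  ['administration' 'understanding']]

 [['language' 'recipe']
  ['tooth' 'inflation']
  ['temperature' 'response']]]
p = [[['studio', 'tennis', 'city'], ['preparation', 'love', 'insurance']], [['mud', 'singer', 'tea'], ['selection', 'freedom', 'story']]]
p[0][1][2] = 'insurance'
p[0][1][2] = 'insurance'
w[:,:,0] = [['goal', 'theory', 'cigarette'], ['strategy', 'decision', 'protection'], ['volume', 'situation', 'boyfriend'], ['year', 'hearing', 'meat'], ['paper', 'ability', 'variety']]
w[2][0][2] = 'cousin'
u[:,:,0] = [['childhood', 'fact', 'administration'], ['language', 'tooth', 'temperature']]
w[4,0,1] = 'relationship'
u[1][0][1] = 'recipe'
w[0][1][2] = 'community'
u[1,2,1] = 'response'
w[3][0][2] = 'property'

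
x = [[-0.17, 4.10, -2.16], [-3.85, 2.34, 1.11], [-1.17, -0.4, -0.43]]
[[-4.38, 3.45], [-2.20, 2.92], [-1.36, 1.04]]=x @[[0.77, -0.74], [-0.32, 0.40], [1.36, -0.78]]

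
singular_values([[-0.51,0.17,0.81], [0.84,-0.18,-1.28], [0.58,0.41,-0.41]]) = [1.93, 0.53, 0.01]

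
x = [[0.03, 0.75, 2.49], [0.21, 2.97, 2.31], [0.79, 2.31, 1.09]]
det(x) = -3.50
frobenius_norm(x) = 5.30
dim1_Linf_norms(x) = [2.49, 2.97, 2.31]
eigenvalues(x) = [4.79, 0.57, -1.28]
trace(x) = 4.09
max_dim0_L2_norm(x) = 3.84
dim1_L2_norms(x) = [2.6, 3.77, 2.67]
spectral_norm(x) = 5.03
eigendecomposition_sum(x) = [[0.27, 1.6, 1.17],[0.49, 2.93, 2.16],[0.36, 2.17, 1.6]] + [[0.3, -0.39, 0.31], [-0.13, 0.16, -0.13], [0.10, -0.14, 0.11]] + [[-0.54, -0.45, 1.01], [-0.15, -0.13, 0.28], [0.33, 0.28, -0.61]]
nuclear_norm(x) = 7.08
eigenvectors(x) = [[-0.40, -0.88, -0.83], [-0.74, 0.37, -0.23], [-0.54, -0.3, 0.51]]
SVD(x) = [[-0.44, -0.84, -0.33], [-0.75, 0.14, 0.65], [-0.5, 0.53, -0.68]] @ diag([5.032524783879701, 1.612626377226476, 0.4313124935704695]) @ [[-0.11, -0.74, -0.67], [0.26, 0.63, -0.73], [-0.96, 0.26, -0.12]]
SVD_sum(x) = [[0.25, 1.63, 1.48], [0.42, 2.76, 2.51], [0.28, 1.85, 1.68]] + [[-0.35, -0.85, 0.99], [0.06, 0.14, -0.16], [0.22, 0.54, -0.63]] + [[0.14, -0.04, 0.02], [-0.27, 0.07, -0.03], [0.28, -0.08, 0.04]]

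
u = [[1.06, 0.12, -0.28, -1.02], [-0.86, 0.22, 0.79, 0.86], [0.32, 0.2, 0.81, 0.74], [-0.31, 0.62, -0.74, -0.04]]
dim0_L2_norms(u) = [1.44, 0.7, 1.38, 1.53]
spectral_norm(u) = 2.16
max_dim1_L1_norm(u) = 2.73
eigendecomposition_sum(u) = [[0.05+0.14j, (0.17+0.1j), (-0.19-0.08j), -0.16+0.11j], [(-0.16-0.03j), (-0.19+0.11j), 0.18-0.14j, -0.02-0.21j], [(0.02-0.16j), (-0.11-0.18j), (0.14+0.17j), (0.21-0.02j)], [(0.13+0.18j), 0.28+0.07j, -0.30-0.04j, (-0.19+0.22j)]] + [[(0.05-0.14j), 0.17-0.10j, -0.19+0.08j, (-0.16-0.11j)], [-0.16+0.03j, (-0.19-0.11j), (0.18+0.14j), (-0.02+0.21j)], [(0.02+0.16j), (-0.11+0.18j), 0.14-0.17j, (0.21+0.02j)], [0.13-0.18j, (0.28-0.07j), (-0.3+0.04j), -0.19-0.22j]] + [[0.95+0.00j, -0.23+0.00j, 0.10-0.00j, (-0.69-0j)], [-1.16-0.00j, 0.28-0.00j, -0.12+0.00j, 0.85+0.00j], [-0.38-0.00j, (0.09-0j), (-0.04+0j), (0.28+0j)], [-0.47-0.00j, (0.11-0j), -0.05+0.00j, (0.34+0j)]] + [[0.01+0.00j,0j,0.01-0.00j,0j], [(0.63+0j),(0.32+0j),(0.55-0j),0.04+0.00j], [0.65+0.00j,(0.33+0j),(0.57-0j),(0.04+0j)], [(-0.1-0j),(-0.05-0j),-0.09+0.00j,(-0.01-0j)]]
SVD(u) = [[-0.65, -0.38, -0.33, 0.57],  [0.67, 0.05, -0.1, 0.73],  [0.35, -0.61, -0.61, -0.36],  [-0.10, 0.69, -0.71, -0.06]] @ diag([2.155504587047184, 1.2457438525282305, 0.6930048322743544, 0.3255250091023234]) @ [[-0.52, 0.04, 0.5, 0.7], [-0.69, 0.22, -0.69, -0.04], [-0.34, -0.90, 0.07, -0.25], [-0.37, 0.36, 0.53, -0.67]]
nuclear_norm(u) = 4.42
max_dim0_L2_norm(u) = 1.53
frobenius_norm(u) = 2.60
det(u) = 0.61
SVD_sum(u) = [[0.72, -0.05, -0.69, -0.97], [-0.75, 0.05, 0.71, 1.00], [-0.39, 0.03, 0.37, 0.53], [0.11, -0.01, -0.1, -0.15]] + [[0.33,  -0.1,  0.33,  0.02],  [-0.05,  0.01,  -0.05,  -0.00],  [0.53,  -0.17,  0.53,  0.03],  [-0.59,  0.19,  -0.59,  -0.03]] + [[0.08, 0.21, -0.02, 0.06], [0.02, 0.07, -0.00, 0.02], [0.14, 0.38, -0.03, 0.11], [0.17, 0.45, -0.03, 0.12]] + [[-0.07, 0.07, 0.10, -0.13], [-0.09, 0.09, 0.13, -0.16], [0.04, -0.04, -0.06, 0.08], [0.01, -0.01, -0.01, 0.01]]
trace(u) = 2.05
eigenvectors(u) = [[(-0.41-0.11j), (-0.41+0.11j), (0.59+0j), (-0.01+0j)], [(0.33-0.33j), (0.33+0.33j), -0.72+0.00j, (-0.69+0j)], [0.33+0.32j, 0.33-0.32j, -0.24+0.00j, (-0.72+0j)], [-0.63+0.00j, -0.63-0.00j, -0.29+0.00j, 0.11+0.00j]]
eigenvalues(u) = [(-0.18+0.64j), (-0.18-0.64j), (1.53+0j), (0.89+0j)]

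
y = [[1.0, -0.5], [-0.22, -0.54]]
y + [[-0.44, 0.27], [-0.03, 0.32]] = [[0.56,-0.23], [-0.25,-0.22]]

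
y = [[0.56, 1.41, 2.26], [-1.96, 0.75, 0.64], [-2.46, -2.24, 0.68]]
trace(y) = 1.99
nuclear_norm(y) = 7.95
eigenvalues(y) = [(0.27+3.19j), (0.27-3.19j), (1.44+0j)]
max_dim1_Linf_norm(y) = 2.46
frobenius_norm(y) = 4.87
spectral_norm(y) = 3.73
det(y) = 14.84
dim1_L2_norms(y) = [2.72, 2.19, 3.4]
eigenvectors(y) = [[(-0.18-0.59j), (-0.18+0.59j), 0.43+0.00j], [(0.32-0.29j), (0.32+0.29j), -0.68+0.00j], [0.66+0.00j, 0.66-0.00j, 0.59+0.00j]]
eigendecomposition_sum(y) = [[(0.16+1.32j), (0.95+0.47j), 0.98-0.43j],[-0.79+0.49j, -0.01+0.74j, 0.56+0.49j],[(-1.4-0.25j), (-0.78+0.82j), 0.13+1.13j]] + [[0.16-1.32j, 0.95-0.47j, 0.98+0.43j], [-0.79-0.49j, -0.01-0.74j, 0.56-0.49j], [-1.40+0.25j, -0.78-0.82j, (0.13-1.13j)]] + [[0.24-0.00j, (-0.5-0j), 0.31+0.00j], [(-0.38+0j), 0.78+0.00j, (-0.48-0j)], [(0.33-0j), -0.68-0.00j, 0.42+0.00j]]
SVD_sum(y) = [[1.03, 0.78, -0.0], [-0.88, -0.67, 0.00], [-2.64, -2.01, 0.01]] + [[-0.79, 1.04, 1.9], [-0.52, 0.69, 1.27], [-0.13, 0.18, 0.32]] + [[0.32,-0.42,0.36], [-0.56,0.73,-0.63], [0.31,-0.41,0.35]]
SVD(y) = [[-0.35, -0.82, 0.45], [0.30, -0.55, -0.78], [0.89, -0.14, 0.43]] @ diag([3.7275321662289156, 2.799640086077651, 1.422012425457632]) @ [[-0.8, -0.61, 0.0], [0.34, -0.45, -0.82], [0.5, -0.66, 0.57]]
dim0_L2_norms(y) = [3.19, 2.75, 2.45]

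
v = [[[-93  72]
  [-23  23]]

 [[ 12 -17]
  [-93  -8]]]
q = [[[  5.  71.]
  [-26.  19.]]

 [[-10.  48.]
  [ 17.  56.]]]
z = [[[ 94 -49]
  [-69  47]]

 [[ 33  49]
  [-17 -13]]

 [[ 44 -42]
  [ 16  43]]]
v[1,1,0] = -93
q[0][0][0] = 5.0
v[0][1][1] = 23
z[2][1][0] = 16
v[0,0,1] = 72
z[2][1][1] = 43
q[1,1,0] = 17.0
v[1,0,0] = 12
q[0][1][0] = -26.0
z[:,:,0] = [[94, -69], [33, -17], [44, 16]]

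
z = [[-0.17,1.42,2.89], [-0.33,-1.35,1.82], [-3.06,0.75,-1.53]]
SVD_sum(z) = [[1.16, -0.12, 2.04], [0.73, -0.08, 1.29], [-1.42, 0.15, -2.5]] + [[-1.61, 0.93, 0.97], [-0.38, 0.22, 0.23], [-1.51, 0.87, 0.91]] + [[0.28, 0.61, -0.12], [-0.68, -1.49, 0.30], [-0.12, -0.27, 0.05]]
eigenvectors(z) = [[(0.7+0j), 0.70-0.00j, (-0.08+0j)], [(0.26+0.27j), 0.26-0.27j, (-0.87+0j)], [(-0.17+0.58j), -0.17-0.58j, (0.49+0j)]]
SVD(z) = [[0.59, -0.72, -0.37],[0.37, -0.17, 0.91],[-0.72, -0.67, 0.17]] @ diag([4.0026186161718496, 2.922502027359455, 1.8292692840460727]) @ [[0.49, -0.05, 0.87], [0.77, -0.44, -0.46], [-0.41, -0.89, 0.18]]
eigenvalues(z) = [(-0.33+2.97j), (-0.33-2.97j), (-2.4+0j)]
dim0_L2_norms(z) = [3.08, 2.1, 3.74]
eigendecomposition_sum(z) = [[-0.13+1.54j, (0.8-0.02j), 1.41+0.20j],[(-0.65+0.53j), (0.31+0.3j), 0.45+0.62j],[(-1.26-0.48j), -0.17+0.67j, (-0.51+1.13j)]] + [[-0.13-1.54j, 0.80+0.02j, 1.41-0.20j], [(-0.65-0.53j), 0.31-0.30j, (0.45-0.62j)], [(-1.26+0.48j), -0.17-0.67j, -0.51-1.13j]] + [[(0.08-0j), (-0.17-0j), (0.08-0j)], [(0.97-0j), (-1.97-0j), (0.91-0j)], [-0.54+0.00j, (1.1+0j), -0.51+0.00j]]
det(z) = -21.40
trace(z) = -3.05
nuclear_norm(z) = 8.75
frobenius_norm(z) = 5.28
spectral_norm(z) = 4.00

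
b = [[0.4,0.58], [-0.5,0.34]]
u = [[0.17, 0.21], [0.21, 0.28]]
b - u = [[0.23, 0.37], [-0.71, 0.06]]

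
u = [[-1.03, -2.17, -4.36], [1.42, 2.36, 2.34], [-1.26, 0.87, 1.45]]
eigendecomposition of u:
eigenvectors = [[-0.78, 0.42, -0.73],[0.47, 0.71, 0.32],[-0.41, -0.57, 0.6]]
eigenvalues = [-1.98, 1.3, 3.47]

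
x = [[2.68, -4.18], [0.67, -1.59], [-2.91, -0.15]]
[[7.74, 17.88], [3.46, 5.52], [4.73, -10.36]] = x @ [[-1.48, 3.66], [-2.80, -1.93]]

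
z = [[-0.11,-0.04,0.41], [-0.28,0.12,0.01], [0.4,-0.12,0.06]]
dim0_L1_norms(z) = [0.79, 0.28, 0.48]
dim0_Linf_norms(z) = [0.4, 0.12, 0.41]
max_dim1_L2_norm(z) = 0.43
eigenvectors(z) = [[0.75, 0.55, 0.27], [0.4, -0.45, 0.94], [-0.53, 0.71, 0.19]]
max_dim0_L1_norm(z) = 0.79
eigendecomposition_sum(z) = [[-0.27, 0.03, 0.23], [-0.15, 0.02, 0.12], [0.19, -0.02, -0.16]] + [[0.16, -0.08, 0.17], [-0.13, 0.07, -0.14], [0.21, -0.11, 0.22]] + [[-0.0, 0.01, 0.01], [-0.00, 0.04, 0.02], [-0.0, 0.01, 0.01]]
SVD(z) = [[-0.3,-0.95,0.09],[-0.57,0.10,-0.81],[0.77,-0.29,-0.57]] @ diag([0.5266760391939183, 0.4172497383601644, 0.03485693011985581]) @ [[0.95, -0.28, -0.15], [-0.1, 0.2, -0.97], [-0.31, -0.94, -0.17]]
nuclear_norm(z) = 0.98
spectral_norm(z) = 0.53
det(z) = -0.01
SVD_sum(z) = [[-0.15, 0.04, 0.02], [-0.28, 0.08, 0.05], [0.38, -0.11, -0.06]] + [[0.04, -0.08, 0.39],[-0.0, 0.01, -0.04],[0.01, -0.02, 0.12]] + [[-0.00, -0.00, -0.00], [0.01, 0.03, 0.0], [0.01, 0.02, 0.00]]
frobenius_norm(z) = 0.67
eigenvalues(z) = [-0.42, 0.45, 0.04]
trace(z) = 0.07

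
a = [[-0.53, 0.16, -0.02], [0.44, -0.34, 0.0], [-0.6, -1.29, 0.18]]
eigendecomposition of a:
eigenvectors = [[0.52, -0.07, -0.03], [-0.63, -0.26, -0.02], [-0.57, -0.96, 1.0]]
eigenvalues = [-0.7, -0.22, 0.23]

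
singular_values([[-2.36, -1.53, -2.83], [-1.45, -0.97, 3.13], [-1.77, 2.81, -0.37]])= [4.35, 3.34, 3.14]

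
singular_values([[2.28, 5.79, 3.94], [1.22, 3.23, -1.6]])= [7.71, 3.06]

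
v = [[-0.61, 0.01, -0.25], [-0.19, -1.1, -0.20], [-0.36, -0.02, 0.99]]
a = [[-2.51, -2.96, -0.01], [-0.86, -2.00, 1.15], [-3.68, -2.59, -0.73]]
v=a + [[1.9, 2.97, -0.24], [0.67, 0.9, -1.35], [3.32, 2.57, 1.72]]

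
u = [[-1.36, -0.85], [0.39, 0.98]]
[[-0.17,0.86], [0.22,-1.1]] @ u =[[0.57, 0.99], [-0.73, -1.27]]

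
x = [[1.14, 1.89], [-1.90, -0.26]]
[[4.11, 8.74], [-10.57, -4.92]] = x @ [[5.74, 2.13], [-1.29, 3.34]]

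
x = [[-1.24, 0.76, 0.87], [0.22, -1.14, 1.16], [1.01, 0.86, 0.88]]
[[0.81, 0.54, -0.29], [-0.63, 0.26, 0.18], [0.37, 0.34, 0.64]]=x@[[-0.22,-0.10,0.41], [0.60,0.13,0.09], [0.09,0.37,0.17]]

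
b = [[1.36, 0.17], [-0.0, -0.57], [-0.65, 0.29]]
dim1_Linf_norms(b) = [1.36, 0.57, 0.65]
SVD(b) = [[-0.9, 0.21], [0.01, -0.86], [0.43, 0.46]] @ diag([1.5076781864030346, 0.6609890212737702]) @ [[-1.00, -0.02], [-0.02, 1.0]]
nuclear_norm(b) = 2.17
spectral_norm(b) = 1.51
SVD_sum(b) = [[1.36, 0.03],  [-0.01, -0.0],  [-0.64, -0.01]] + [[-0.00, 0.14], [0.01, -0.57], [-0.01, 0.30]]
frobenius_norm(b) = 1.65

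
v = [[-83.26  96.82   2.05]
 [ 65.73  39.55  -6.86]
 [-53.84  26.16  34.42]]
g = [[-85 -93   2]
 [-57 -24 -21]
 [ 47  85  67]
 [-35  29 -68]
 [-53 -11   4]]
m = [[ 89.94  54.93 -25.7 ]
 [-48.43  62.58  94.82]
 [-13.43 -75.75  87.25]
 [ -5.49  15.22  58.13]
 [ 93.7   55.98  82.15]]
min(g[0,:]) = -93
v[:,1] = [96.82, 39.55, 26.16]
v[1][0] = 65.73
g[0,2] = 2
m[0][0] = 89.94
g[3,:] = [-35, 29, -68]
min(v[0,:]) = -83.26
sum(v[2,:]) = 6.739999999999998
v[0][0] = -83.26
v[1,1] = 39.55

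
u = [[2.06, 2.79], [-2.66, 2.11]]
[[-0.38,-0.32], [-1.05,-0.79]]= u @ [[0.18, 0.13], [-0.27, -0.21]]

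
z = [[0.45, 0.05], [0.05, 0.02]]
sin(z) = [[0.43, 0.05], [0.05, 0.02]]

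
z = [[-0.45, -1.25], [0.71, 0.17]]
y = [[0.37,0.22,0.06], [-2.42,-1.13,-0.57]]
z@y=[[2.86, 1.31, 0.69], [-0.15, -0.04, -0.05]]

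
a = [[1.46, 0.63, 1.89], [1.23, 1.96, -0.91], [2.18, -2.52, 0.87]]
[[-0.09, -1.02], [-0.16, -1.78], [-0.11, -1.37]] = a @[[-0.08, -0.95], [-0.02, -0.19], [0.02, 0.26]]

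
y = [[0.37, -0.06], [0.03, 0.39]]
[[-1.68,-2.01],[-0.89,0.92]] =y@[[-4.84,-4.99], [-1.91,2.75]]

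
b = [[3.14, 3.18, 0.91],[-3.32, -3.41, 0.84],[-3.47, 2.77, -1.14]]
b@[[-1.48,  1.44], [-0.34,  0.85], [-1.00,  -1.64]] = [[-6.64, 5.73], [5.23, -9.06], [5.33, -0.77]]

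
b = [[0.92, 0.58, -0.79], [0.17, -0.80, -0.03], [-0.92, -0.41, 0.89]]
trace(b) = 1.01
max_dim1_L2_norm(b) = 1.34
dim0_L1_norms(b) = [2.01, 1.79, 1.71]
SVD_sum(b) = [[0.9, 0.55, -0.83], [-0.13, -0.08, 0.12], [-0.9, -0.55, 0.83]] + [[-0.01, 0.03, 0.01],[0.29, -0.72, -0.16],[-0.05, 0.13, 0.03]] + [[0.03, 0.0, 0.04],[0.01, 0.00, 0.01],[0.03, 0.0, 0.03]]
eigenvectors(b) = [[-0.69, -0.64, -0.28], [-0.05, -0.10, 0.96], [0.72, -0.76, 0.08]]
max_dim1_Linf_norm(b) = 0.92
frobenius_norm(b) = 2.07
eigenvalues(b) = [1.8, 0.07, -0.85]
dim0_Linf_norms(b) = [0.92, 0.8, 0.89]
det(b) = -0.10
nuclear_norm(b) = 2.78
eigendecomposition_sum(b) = [[0.92, 0.33, -0.81], [0.07, 0.03, -0.06], [-0.96, -0.35, 0.85]] + [[0.03, 0.01, 0.03], [0.00, 0.0, 0.0], [0.04, 0.01, 0.04]] + [[-0.03, 0.24, -0.01], [0.09, -0.83, 0.03], [0.01, -0.07, 0.00]]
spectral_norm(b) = 1.90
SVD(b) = [[-0.71,0.04,0.71], [0.1,-0.98,0.15], [0.70,0.18,0.69]] @ diag([1.9039922748915814, 0.8085530177678543, 0.06599571661612506]) @ [[-0.67, -0.41, 0.62], [-0.37, 0.91, 0.20], [0.64, 0.1, 0.76]]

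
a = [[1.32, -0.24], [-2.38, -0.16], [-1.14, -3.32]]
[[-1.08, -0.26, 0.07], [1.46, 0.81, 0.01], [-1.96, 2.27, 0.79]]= a@[[-0.67, -0.30, 0.01], [0.82, -0.58, -0.24]]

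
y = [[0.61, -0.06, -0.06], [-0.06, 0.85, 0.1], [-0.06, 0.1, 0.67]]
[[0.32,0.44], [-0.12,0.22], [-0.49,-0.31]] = y@[[0.46, 0.72],[-0.03, 0.36],[-0.69, -0.45]]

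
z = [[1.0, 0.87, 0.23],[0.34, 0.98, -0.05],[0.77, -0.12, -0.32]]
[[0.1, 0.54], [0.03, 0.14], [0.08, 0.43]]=z@[[0.11, 0.57], [-0.01, -0.05], [0.01, 0.05]]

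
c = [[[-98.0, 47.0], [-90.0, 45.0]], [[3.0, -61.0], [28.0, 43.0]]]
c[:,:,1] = [[47.0, 45.0], [-61.0, 43.0]]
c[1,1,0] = 28.0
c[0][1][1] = 45.0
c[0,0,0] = -98.0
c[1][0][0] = 3.0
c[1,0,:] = [3.0, -61.0]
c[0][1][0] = -90.0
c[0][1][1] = 45.0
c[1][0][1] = -61.0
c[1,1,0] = 28.0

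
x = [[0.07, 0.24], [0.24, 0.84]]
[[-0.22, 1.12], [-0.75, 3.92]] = x @ [[-5.35, 0.07], [0.64, 4.65]]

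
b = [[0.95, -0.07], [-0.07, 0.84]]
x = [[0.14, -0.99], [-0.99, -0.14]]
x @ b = [[0.2, -0.84], [-0.93, -0.05]]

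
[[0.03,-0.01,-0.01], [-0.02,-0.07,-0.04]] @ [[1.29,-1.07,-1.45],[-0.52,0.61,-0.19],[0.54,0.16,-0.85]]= [[0.04,-0.04,-0.03],[-0.01,-0.03,0.08]]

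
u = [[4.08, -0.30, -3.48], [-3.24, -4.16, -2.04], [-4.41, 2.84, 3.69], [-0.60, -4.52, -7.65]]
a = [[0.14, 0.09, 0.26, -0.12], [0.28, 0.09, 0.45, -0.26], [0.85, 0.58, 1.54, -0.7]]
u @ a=[[-2.47, -1.68, -4.43, 2.02], [-3.35, -1.85, -5.86, 2.90], [3.31, 2.00, 5.81, -2.79], [-7.85, -4.90, -13.97, 6.60]]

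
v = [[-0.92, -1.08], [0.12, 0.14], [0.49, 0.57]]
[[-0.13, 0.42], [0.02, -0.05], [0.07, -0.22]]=v @ [[0.05, -0.15], [0.08, -0.26]]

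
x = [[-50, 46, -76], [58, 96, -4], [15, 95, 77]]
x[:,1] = [46, 96, 95]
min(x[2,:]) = 15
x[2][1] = 95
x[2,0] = 15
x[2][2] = 77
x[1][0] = 58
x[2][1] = 95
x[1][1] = 96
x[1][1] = 96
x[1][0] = 58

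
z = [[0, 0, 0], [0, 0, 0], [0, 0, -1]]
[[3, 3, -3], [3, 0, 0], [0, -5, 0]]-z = [[3, 3, -3], [3, 0, 0], [0, -5, 1]]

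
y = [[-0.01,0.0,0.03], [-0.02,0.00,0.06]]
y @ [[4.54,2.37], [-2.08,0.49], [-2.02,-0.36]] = [[-0.11, -0.03], [-0.21, -0.07]]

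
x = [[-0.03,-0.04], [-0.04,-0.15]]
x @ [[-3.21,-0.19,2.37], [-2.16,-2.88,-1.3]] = [[0.18, 0.12, -0.02], [0.45, 0.44, 0.1]]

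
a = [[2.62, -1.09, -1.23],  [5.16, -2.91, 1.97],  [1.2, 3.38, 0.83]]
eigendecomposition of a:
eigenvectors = [[-0.03+0.00j, 0.09-0.51j, (0.09+0.51j)], [-0.82+0.00j, (-0.34-0.34j), (-0.34+0.34j)], [0.57+0.00j, -0.71+0.00j, (-0.71-0j)]]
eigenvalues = [(-4.1+0j), (2.32+2.49j), (2.32-2.49j)]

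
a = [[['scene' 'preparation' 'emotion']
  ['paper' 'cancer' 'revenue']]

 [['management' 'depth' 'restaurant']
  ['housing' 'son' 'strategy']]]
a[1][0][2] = 'restaurant'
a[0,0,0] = 'scene'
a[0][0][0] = 'scene'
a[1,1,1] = 'son'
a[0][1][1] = 'cancer'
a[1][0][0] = 'management'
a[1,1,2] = 'strategy'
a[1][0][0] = 'management'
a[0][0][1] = 'preparation'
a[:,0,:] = [['scene', 'preparation', 'emotion'], ['management', 'depth', 'restaurant']]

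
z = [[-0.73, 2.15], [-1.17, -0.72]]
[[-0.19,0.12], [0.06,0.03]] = z @ [[0.0, -0.05], [-0.09, 0.04]]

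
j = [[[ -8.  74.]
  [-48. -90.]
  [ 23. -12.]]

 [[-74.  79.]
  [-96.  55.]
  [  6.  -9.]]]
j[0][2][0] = 23.0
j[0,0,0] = -8.0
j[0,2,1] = -12.0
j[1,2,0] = 6.0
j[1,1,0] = -96.0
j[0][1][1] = -90.0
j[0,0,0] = -8.0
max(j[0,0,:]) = 74.0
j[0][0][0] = -8.0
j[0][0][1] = 74.0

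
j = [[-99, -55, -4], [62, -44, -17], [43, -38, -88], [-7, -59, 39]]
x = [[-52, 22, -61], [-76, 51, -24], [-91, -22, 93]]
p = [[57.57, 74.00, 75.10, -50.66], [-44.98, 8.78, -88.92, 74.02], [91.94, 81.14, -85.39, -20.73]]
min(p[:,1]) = 8.78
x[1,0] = -76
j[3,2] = 39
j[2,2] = -88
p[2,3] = -20.73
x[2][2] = 93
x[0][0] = -52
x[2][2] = 93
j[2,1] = -38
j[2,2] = -88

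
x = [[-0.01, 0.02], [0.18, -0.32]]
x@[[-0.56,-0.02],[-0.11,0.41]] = [[0.0, 0.01], [-0.07, -0.13]]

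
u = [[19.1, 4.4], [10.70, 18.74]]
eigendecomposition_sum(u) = [[13.23, 8.26], [20.10, 12.55]] + [[5.87,-3.86], [-9.4,6.19]]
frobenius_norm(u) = 29.15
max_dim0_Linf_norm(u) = 19.1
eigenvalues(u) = [25.78, 12.06]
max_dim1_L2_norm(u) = 21.58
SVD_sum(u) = [[13.50, 11.17], [15.56, 12.87]] + [[5.60, -6.77], [-4.86, 5.87]]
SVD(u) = [[-0.66, -0.76], [-0.76, 0.66]] @ diag([26.732575521284442, 11.62828474018519]) @ [[-0.77, -0.64], [-0.64, 0.77]]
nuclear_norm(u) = 38.36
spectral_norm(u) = 26.73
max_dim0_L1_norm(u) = 29.8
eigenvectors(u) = [[0.55,  -0.53], [0.84,  0.85]]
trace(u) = 37.84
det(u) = 310.85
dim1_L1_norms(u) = [23.5, 29.44]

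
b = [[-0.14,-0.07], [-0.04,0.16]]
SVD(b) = [[-0.62, 0.79], [0.79, 0.62]] @ diag([0.17779320946402452, 0.14173769670938463]) @ [[0.31, 0.95], [-0.95, 0.31]]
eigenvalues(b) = [-0.15, 0.17]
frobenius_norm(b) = 0.23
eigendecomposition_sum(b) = [[-0.14, -0.03],[-0.02, -0.00]] + [[0.0, -0.04],[-0.02, 0.16]]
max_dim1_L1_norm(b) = 0.21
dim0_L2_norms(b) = [0.15, 0.17]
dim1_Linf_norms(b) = [0.14, 0.16]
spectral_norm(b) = 0.18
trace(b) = 0.02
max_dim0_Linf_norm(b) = 0.16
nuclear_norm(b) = 0.32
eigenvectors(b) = [[-0.99, 0.22],  [-0.13, -0.98]]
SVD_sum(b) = [[-0.03, -0.10], [0.04, 0.13]] + [[-0.11, 0.03], [-0.08, 0.03]]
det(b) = -0.03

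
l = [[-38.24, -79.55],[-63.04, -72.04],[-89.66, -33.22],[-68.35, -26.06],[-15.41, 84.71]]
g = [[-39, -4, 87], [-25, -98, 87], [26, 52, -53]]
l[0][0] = -38.24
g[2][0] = 26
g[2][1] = 52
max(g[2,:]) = 52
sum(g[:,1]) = -50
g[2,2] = -53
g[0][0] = -39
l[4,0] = -15.41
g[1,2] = 87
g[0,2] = 87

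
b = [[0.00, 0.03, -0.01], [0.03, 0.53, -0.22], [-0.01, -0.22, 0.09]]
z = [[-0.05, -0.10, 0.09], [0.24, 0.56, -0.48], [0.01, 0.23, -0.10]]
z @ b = [[-0.0, -0.07, 0.03], [0.02, 0.41, -0.17], [0.01, 0.14, -0.06]]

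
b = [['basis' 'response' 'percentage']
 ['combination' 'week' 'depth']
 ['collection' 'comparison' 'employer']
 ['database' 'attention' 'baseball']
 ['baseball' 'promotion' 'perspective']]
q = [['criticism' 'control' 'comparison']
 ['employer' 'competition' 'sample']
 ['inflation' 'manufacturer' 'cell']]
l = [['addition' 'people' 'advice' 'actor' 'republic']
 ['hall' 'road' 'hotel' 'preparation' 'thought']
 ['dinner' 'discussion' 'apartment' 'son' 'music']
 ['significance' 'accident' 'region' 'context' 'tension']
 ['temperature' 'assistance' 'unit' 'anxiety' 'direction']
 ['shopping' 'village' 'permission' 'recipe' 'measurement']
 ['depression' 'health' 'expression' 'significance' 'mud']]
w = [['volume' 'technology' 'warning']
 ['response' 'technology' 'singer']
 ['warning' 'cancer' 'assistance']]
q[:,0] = ['criticism', 'employer', 'inflation']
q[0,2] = 'comparison'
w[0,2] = 'warning'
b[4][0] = 'baseball'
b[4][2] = 'perspective'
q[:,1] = ['control', 'competition', 'manufacturer']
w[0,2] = 'warning'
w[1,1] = 'technology'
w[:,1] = ['technology', 'technology', 'cancer']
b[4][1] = 'promotion'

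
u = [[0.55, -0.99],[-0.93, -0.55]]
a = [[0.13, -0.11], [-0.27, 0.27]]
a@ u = [[0.17, -0.07], [-0.4, 0.12]]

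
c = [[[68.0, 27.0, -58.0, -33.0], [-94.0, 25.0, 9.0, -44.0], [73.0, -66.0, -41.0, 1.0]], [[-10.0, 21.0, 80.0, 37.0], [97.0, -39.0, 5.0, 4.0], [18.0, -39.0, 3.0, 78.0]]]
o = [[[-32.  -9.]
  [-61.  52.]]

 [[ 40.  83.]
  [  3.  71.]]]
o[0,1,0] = -61.0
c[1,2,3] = 78.0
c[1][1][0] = 97.0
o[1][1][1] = 71.0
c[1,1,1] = -39.0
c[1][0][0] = -10.0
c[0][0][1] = 27.0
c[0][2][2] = -41.0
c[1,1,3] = 4.0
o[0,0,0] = -32.0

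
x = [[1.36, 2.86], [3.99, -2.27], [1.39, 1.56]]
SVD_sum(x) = [[-0.14, 0.08], [4.04, -2.18], [0.42, -0.23]] + [[1.50,2.78], [-0.05,-0.09], [0.97,1.79]]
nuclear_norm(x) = 8.38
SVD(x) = [[0.04, 0.84],  [-0.99, -0.03],  [-0.1, 0.54]] @ diag([4.61748655615462, 3.7612122917659603]) @ [[-0.88,0.48], [0.48,0.88]]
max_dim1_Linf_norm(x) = 3.99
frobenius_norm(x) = 5.96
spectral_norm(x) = 4.62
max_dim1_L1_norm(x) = 6.26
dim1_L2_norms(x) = [3.17, 4.59, 2.09]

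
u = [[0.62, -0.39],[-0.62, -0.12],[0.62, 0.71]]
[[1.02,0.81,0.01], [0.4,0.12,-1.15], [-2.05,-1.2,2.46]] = u @ [[-0.11,0.16,1.42],[-2.79,-1.83,2.23]]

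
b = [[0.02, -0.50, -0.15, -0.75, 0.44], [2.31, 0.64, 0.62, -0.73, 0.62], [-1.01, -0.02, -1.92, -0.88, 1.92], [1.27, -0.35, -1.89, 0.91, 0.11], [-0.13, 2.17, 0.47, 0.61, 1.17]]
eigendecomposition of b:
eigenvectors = [[(-0.14+0j), (0.23+0.14j), 0.23-0.14j, 0j, 0.09+0.00j], [(0.16+0j), (0.42-0.31j), (0.42+0.31j), (0.45+0j), 0.53+0.00j], [-0.88+0.00j, -0.30+0.27j, -0.30-0.27j, -0.28+0.00j, (0.33+0j)], [-0.40+0.00j, (-0.31-0.31j), (-0.31+0.31j), (-0.6+0j), -0.34+0.00j], [(0.07+0j), -0.54+0.00j, -0.54-0.00j, (-0.61+0j), 0.70+0.00j]]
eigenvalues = [(-2.65+0j), (0.18+1.4j), (0.18-1.4j), (0.39+0j), (2.72+0j)]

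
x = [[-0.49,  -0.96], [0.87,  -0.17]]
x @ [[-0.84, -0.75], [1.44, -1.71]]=[[-0.97, 2.01], [-0.98, -0.36]]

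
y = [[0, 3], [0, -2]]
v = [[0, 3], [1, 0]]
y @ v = [[3, 0], [-2, 0]]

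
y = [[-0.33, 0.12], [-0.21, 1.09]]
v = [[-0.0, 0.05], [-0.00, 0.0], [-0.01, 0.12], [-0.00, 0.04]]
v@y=[[-0.01, 0.05], [0.00, 0.00], [-0.02, 0.13], [-0.01, 0.04]]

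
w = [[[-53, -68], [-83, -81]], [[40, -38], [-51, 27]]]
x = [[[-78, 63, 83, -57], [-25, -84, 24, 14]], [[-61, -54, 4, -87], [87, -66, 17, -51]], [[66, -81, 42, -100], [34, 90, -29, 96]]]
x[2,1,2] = -29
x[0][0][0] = -78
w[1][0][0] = 40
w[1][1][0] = -51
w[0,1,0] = -83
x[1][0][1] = -54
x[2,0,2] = 42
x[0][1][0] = -25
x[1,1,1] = -66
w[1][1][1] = 27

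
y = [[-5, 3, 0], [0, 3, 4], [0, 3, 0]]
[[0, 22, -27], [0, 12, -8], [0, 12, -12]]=y@ [[0, -2, 3], [0, 4, -4], [0, 0, 1]]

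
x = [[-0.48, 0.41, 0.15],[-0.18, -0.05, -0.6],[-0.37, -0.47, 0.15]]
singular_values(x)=[0.66, 0.62, 0.61]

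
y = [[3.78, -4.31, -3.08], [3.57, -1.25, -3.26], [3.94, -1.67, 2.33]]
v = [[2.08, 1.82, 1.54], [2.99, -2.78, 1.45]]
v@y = [[20.43, -13.81, -8.75], [7.09, -11.83, 3.23]]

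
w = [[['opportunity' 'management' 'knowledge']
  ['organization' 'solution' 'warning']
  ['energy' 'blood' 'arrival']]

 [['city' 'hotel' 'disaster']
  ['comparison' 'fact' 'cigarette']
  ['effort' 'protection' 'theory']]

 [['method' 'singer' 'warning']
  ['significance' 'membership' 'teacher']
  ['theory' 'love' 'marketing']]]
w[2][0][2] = 'warning'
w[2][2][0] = 'theory'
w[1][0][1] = 'hotel'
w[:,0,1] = ['management', 'hotel', 'singer']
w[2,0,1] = 'singer'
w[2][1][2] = 'teacher'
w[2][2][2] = 'marketing'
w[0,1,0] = 'organization'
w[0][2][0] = 'energy'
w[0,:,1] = ['management', 'solution', 'blood']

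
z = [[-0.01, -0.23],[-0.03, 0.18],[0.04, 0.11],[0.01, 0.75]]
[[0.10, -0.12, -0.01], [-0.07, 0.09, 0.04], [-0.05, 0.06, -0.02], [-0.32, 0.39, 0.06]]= z@ [[-0.07, 0.04, -0.7], [-0.42, 0.52, 0.09]]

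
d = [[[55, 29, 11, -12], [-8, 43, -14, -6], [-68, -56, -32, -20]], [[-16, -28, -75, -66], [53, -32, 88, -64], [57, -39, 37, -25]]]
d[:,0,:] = [[55, 29, 11, -12], [-16, -28, -75, -66]]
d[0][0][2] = 11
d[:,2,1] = [-56, -39]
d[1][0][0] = -16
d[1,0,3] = -66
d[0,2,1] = -56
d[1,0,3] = -66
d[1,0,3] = -66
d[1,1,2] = 88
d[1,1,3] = -64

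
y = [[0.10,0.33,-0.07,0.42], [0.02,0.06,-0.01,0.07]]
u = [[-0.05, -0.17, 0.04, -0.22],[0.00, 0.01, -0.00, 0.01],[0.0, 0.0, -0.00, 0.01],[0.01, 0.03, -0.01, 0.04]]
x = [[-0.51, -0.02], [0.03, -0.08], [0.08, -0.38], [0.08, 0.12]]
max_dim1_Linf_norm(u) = 0.22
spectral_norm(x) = 0.52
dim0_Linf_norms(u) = [0.05, 0.17, 0.04, 0.22]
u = x @ y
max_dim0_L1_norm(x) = 0.7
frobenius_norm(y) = 0.56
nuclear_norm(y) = 0.56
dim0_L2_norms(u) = [0.05, 0.17, 0.04, 0.22]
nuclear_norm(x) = 0.93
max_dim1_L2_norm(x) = 0.51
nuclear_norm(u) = 0.30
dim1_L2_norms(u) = [0.29, 0.01, 0.01, 0.05]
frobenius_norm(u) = 0.29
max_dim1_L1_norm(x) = 0.53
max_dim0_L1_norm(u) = 0.28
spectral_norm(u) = 0.29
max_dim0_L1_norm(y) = 0.49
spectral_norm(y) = 0.56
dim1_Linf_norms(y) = [0.42, 0.07]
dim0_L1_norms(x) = [0.7, 0.6]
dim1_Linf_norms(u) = [0.22, 0.01, 0.01, 0.04]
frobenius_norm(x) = 0.66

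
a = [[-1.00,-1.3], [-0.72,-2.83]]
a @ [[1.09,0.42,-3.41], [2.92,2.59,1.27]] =[[-4.89,-3.79,1.76], [-9.05,-7.63,-1.14]]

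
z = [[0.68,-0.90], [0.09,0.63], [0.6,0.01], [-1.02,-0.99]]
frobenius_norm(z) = 2.01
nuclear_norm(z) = 2.83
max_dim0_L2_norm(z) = 1.48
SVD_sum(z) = [[-0.2, -0.27], [0.33, 0.46], [0.21, 0.29], [-0.81, -1.14]] + [[0.88,-0.63], [-0.24,0.17], [0.39,-0.28], [-0.21,0.15]]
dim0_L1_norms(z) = [2.39, 2.53]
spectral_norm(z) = 1.59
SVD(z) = [[0.21, 0.87], [-0.36, -0.24], [-0.22, 0.39], [0.88, -0.21]] @ diag([1.5861537838365647, 1.2418197027028313]) @ [[-0.58,-0.81], [0.81,-0.58]]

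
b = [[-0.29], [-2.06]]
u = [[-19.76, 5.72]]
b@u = [[5.73, -1.66],[40.71, -11.78]]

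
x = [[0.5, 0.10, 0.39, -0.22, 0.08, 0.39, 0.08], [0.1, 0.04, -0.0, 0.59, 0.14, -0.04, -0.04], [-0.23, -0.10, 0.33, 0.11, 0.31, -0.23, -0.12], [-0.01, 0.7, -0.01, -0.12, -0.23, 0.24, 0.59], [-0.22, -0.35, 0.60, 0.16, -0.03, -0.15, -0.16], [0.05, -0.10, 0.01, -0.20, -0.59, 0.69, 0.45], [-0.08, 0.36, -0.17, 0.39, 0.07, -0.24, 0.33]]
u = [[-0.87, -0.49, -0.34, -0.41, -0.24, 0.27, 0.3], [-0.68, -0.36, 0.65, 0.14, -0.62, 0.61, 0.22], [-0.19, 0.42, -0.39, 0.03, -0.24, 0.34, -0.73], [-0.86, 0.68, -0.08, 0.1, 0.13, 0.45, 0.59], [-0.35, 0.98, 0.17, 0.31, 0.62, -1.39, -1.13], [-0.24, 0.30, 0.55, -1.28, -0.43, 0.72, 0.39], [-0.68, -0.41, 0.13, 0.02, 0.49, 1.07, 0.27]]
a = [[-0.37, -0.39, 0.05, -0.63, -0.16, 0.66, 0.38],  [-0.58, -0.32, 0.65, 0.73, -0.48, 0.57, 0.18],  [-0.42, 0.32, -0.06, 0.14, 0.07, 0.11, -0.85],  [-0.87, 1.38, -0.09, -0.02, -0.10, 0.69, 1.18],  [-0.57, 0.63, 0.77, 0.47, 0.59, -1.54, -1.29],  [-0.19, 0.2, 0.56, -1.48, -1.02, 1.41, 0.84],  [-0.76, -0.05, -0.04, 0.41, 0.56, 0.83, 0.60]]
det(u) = -4.12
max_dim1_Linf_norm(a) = 1.54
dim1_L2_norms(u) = [1.23, 1.36, 1.04, 1.34, 2.19, 1.72, 1.45]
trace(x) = 1.74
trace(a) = 1.83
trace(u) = 0.09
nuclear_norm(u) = 9.48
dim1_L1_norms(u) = [2.92, 3.28, 2.34, 2.89, 4.95, 3.91, 3.07]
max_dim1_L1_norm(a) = 5.86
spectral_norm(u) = 2.85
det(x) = 0.01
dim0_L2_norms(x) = [0.61, 0.88, 0.81, 0.8, 0.73, 0.91, 0.84]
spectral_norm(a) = 3.57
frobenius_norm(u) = 4.01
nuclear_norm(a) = 10.58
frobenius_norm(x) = 2.12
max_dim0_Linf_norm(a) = 1.54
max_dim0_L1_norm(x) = 1.98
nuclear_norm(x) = 4.72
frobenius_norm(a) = 4.82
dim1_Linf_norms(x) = [0.5, 0.59, 0.33, 0.7, 0.6, 0.69, 0.39]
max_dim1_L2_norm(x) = 1.04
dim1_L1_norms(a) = [2.64, 3.51, 1.97, 4.33, 5.86, 5.7, 3.25]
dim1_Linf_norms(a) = [0.66, 0.73, 0.85, 1.38, 1.54, 1.48, 0.83]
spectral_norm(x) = 1.43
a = x + u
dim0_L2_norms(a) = [1.53, 1.64, 1.16, 1.88, 1.4, 2.51, 2.24]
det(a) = -2.77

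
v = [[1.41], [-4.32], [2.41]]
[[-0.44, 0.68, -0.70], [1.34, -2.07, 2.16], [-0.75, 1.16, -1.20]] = v @ [[-0.31,0.48,-0.50]]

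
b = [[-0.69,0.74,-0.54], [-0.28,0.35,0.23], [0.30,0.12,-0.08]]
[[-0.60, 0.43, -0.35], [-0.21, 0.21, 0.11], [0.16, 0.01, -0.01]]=b@ [[0.63, -0.15, 0.10], [-0.15, 0.46, 0.03], [0.1, 0.03, 0.57]]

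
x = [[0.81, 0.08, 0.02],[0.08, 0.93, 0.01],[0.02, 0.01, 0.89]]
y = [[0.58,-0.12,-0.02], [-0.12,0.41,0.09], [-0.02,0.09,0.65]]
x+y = [[1.39, -0.04, 0.0], [-0.04, 1.34, 0.1], [0.0, 0.10, 1.54]]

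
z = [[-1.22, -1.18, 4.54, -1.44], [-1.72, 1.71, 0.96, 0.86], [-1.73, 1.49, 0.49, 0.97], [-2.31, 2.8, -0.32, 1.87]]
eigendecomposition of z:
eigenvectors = [[0.09+0.00j, (-0.76+0j), (-0.76-0j), (0.36+0j)],[(0.52+0j), -0.36+0.02j, (-0.36-0.02j), -0.24+0.00j],[0.45+0.00j, (-0.35-0.21j), -0.35+0.21j, (0.3+0j)],[0.72+0.00j, -0.32-0.19j, (-0.32+0.19j), 0.85+0.00j]]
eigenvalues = [(3.44+0j), (-0.29+0.94j), (-0.29-0.94j), (-0+0j)]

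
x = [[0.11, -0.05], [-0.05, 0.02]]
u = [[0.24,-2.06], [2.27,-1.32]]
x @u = [[-0.09, -0.16],[0.03, 0.08]]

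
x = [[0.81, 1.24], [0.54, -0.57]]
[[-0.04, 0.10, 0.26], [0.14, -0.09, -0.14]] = x @[[0.13, -0.05, -0.02], [-0.12, 0.11, 0.22]]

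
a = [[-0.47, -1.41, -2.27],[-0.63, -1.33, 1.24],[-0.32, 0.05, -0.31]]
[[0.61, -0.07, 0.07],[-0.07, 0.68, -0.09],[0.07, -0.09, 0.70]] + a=[[0.14, -1.48, -2.20], [-0.70, -0.65, 1.15], [-0.25, -0.04, 0.39]]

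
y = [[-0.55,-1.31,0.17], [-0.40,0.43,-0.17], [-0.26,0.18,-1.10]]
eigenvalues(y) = [0.77, -0.94, -1.05]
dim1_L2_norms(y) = [1.43, 0.61, 1.14]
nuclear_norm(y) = 3.08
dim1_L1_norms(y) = [2.03, 1.0, 1.54]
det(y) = 0.77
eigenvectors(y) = [[-0.68, 0.54, -0.13], [0.71, 0.05, 0.08], [0.16, -0.84, 0.99]]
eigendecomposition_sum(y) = [[0.17, -0.6, 0.07], [-0.17, 0.62, -0.07], [-0.04, 0.14, -0.02]] + [[-0.94, -0.89, -0.06], [-0.09, -0.09, -0.01], [1.46, 1.38, 0.09]] + [[0.22, 0.18, 0.16], [-0.13, -0.11, -0.09], [-1.68, -1.34, -1.17]]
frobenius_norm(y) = 1.93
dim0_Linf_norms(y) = [0.55, 1.31, 1.1]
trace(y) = -1.22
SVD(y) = [[-0.9, -0.41, -0.15], [0.25, -0.2, -0.95], [0.36, -0.89, 0.28]] @ diag([1.5039901300497898, 1.1235894591622357, 0.45481910247078794]) @ [[0.20,0.90,-0.39], [0.48,0.26,0.84], [0.86,-0.36,-0.38]]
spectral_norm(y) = 1.50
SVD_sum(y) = [[-0.27,-1.21,0.53], [0.07,0.33,-0.15], [0.11,0.49,-0.21]] + [[-0.22, -0.12, -0.39], [-0.11, -0.06, -0.19], [-0.48, -0.26, -0.84]] + [[-0.06, 0.02, 0.03], [-0.37, 0.15, 0.16], [0.11, -0.05, -0.05]]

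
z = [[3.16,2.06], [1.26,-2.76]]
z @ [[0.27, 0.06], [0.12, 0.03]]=[[1.10, 0.25], [0.01, -0.01]]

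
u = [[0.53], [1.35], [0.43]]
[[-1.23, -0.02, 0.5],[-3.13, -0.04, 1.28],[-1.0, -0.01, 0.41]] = u @ [[-2.32, -0.03, 0.95]]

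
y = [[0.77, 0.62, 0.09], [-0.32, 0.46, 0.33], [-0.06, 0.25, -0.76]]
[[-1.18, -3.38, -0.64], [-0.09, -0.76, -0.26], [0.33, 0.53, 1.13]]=y @ [[-1.03, -2.34, -0.66], [-0.54, -2.36, 0.0], [-0.53, -1.29, -1.43]]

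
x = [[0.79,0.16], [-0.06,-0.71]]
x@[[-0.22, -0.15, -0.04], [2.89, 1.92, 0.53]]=[[0.29,0.19,0.05],[-2.04,-1.35,-0.37]]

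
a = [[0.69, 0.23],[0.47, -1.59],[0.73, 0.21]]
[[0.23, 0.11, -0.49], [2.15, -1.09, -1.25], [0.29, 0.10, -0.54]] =a @ [[0.72, -0.06, -0.89],[-1.14, 0.67, 0.52]]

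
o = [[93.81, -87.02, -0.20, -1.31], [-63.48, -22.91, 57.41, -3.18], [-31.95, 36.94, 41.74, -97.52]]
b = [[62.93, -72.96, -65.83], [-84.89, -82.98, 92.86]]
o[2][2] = 41.74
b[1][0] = -84.89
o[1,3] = -3.18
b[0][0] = 62.93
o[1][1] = -22.91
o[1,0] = -63.48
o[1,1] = -22.91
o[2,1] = 36.94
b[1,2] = 92.86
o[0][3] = -1.31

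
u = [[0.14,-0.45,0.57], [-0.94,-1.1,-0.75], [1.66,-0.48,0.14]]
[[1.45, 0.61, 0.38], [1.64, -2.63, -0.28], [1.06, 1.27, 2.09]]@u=[[0.26, -1.51, 0.42],[2.24, 2.29, 2.87],[2.42, -2.88, -0.06]]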